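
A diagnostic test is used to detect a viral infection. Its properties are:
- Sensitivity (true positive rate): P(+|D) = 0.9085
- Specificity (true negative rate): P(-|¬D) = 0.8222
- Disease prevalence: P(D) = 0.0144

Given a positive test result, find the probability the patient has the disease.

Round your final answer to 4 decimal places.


Let D = has disease, + = positive test

Given:
- P(D) = 0.0144 (prevalence)
- P(+|D) = 0.9085 (sensitivity)
- P(-|¬D) = 0.8222 (specificity)
- P(+|¬D) = 0.1778 (false positive rate = 1 - specificity)

Step 1: Find P(+)
P(+) = P(+|D)P(D) + P(+|¬D)P(¬D)
     = 0.9085 × 0.0144 + 0.1778 × 0.9856
     = 0.01308240 + 0.17523968
     = 0.18832208

Step 2: Apply Bayes' theorem for P(D|+)
P(D|+) = P(+|D)P(D) / P(+)
       = 0.01308240 / 0.18832208
       = 0.0695


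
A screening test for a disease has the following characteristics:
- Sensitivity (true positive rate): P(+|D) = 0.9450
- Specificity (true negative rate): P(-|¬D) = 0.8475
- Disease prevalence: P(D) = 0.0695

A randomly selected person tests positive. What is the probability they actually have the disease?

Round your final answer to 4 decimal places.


Let D = has disease, + = positive test

Given:
- P(D) = 0.0695 (prevalence)
- P(+|D) = 0.9450 (sensitivity)
- P(-|¬D) = 0.8475 (specificity)
- P(+|¬D) = 0.1525 (false positive rate = 1 - specificity)

Step 1: Find P(+)
P(+) = P(+|D)P(D) + P(+|¬D)P(¬D)
     = 0.9450 × 0.0695 + 0.1525 × 0.9305
     = 0.06567750 + 0.14190125
     = 0.20757875

Step 2: Apply Bayes' theorem for P(D|+)
P(D|+) = P(+|D)P(D) / P(+)
       = 0.06567750 / 0.20757875
       = 0.3164


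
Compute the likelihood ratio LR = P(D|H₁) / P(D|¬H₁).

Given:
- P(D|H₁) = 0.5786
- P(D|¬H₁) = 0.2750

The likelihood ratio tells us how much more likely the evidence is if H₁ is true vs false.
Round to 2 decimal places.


Likelihood Ratio (LR) = P(D|H₁) / P(D|¬H₁)

LR = 0.5786 / 0.2750
   = 2.10

The evidence is 2.10 times more likely if H₁ is true than if H₁ is false.
LR > 1, so observing D raises the odds in favor of H₁.


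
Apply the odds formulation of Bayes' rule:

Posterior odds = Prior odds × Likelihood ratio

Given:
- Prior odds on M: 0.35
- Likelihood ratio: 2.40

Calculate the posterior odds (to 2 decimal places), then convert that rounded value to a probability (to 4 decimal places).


Step 1: Calculate posterior odds
Posterior odds = Prior odds × LR
               = 0.35 × 2.40
               = 0.84

Step 2: Convert to probability
P(M|E) = Posterior odds / (1 + Posterior odds)
       = 0.84 / (1 + 0.84)
       = 0.84 / 1.84
       = 0.4565

The evidence increased P(M) from 0.2593 to 0.4565.


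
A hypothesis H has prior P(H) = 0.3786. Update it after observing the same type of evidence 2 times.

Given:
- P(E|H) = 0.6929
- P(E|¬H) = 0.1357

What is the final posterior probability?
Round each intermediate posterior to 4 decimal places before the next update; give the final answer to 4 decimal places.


Sequential Bayesian updating:

Initial prior: P(H) = 0.3786

Update 1:
  P(E) = 0.6929 × 0.3786 + 0.1357 × 0.6214 = 0.26233194 + 0.08432398 = 0.34665592
  P(H|E) = 0.26233194 / 0.34665592 = 0.7568

Update 2:
  P(E) = 0.6929 × 0.7568 + 0.1357 × 0.2432 = 0.52438672 + 0.03300224 = 0.55738896
  P(H|E) = 0.52438672 / 0.55738896 = 0.9408

Final posterior: 0.9408


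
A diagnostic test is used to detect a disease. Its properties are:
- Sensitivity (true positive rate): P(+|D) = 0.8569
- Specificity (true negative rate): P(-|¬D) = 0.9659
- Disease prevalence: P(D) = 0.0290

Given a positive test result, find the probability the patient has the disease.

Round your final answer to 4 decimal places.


Let D = has disease, + = positive test

Given:
- P(D) = 0.0290 (prevalence)
- P(+|D) = 0.8569 (sensitivity)
- P(-|¬D) = 0.9659 (specificity)
- P(+|¬D) = 0.0341 (false positive rate = 1 - specificity)

Step 1: Find P(+)
P(+) = P(+|D)P(D) + P(+|¬D)P(¬D)
     = 0.8569 × 0.0290 + 0.0341 × 0.9710
     = 0.02485010 + 0.03311110
     = 0.05796120

Step 2: Apply Bayes' theorem for P(D|+)
P(D|+) = P(+|D)P(D) / P(+)
       = 0.02485010 / 0.05796120
       = 0.4287


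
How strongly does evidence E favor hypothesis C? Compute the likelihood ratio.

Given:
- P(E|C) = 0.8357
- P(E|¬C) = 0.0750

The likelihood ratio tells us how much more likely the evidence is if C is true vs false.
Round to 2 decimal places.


Likelihood Ratio (LR) = P(E|C) / P(E|¬C)

LR = 0.8357 / 0.0750
   = 11.14

The evidence is 11.14 times more likely if C is true than if C is false.
Because LR exceeds 1, E is evidence for C.


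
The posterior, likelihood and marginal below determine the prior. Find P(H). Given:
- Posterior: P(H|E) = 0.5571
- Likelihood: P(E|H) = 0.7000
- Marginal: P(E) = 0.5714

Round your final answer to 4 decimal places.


From Bayes' theorem: P(H|E) = P(E|H) × P(H) / P(E)

Rearranging for P(H):
P(H) = P(H|E) × P(E) / P(E|H)
     = 0.5571 × 0.5714 / 0.7000
     = 0.31832694 / 0.7000
     = 0.4548


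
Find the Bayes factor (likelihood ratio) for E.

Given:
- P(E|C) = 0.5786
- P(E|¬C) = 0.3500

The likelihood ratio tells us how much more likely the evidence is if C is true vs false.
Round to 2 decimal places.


Likelihood Ratio (LR) = P(E|C) / P(E|¬C)

LR = 0.5786 / 0.3500
   = 1.65

The evidence is 1.65 times more likely if C is true than if C is false.
LR > 1, so observing E raises the odds in favor of C.


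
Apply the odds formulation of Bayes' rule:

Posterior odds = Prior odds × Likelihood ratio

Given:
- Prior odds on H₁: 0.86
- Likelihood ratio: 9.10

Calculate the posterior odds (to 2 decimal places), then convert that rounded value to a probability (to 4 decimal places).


Step 1: Calculate posterior odds
Posterior odds = Prior odds × LR
               = 0.86 × 9.10
               = 7.83

Step 2: Convert to probability
P(H₁|E) = Posterior odds / (1 + Posterior odds)
       = 7.83 / (1 + 7.83)
       = 7.83 / 8.83
       = 0.8867

The evidence increased P(H₁) from 0.4624 to 0.8867.


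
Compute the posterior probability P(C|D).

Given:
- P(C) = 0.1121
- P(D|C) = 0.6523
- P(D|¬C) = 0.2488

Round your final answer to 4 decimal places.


Bayes' theorem: P(C|D) = P(D|C) × P(C) / P(D)

Step 1: Calculate P(D) using law of total probability
P(D) = P(D|C)P(C) + P(D|¬C)P(¬C)
     = 0.6523 × 0.1121 + 0.2488 × 0.8879
     = 0.07312283 + 0.22090952
     = 0.29403235

Step 2: Apply Bayes' theorem
P(C|D) = P(D|C) × P(C) / P(D)
       = 0.07312283 / 0.29403235
       = 0.2487


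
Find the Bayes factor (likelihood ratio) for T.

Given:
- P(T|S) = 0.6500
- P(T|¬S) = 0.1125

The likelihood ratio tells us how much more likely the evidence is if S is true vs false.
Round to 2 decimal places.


Likelihood Ratio (LR) = P(T|S) / P(T|¬S)

LR = 0.6500 / 0.1125
   = 5.78

The evidence is 5.78 times more likely if S is true than if S is false.
Because LR exceeds 1, T is evidence for S.


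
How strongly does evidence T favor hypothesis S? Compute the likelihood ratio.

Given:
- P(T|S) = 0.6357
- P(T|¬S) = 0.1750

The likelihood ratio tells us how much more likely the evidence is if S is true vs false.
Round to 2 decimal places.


Likelihood Ratio (LR) = P(T|S) / P(T|¬S)

LR = 0.6357 / 0.1750
   = 3.63

The evidence is 3.63 times more likely if S is true than if S is false.
LR > 1, so observing T raises the odds in favor of S.


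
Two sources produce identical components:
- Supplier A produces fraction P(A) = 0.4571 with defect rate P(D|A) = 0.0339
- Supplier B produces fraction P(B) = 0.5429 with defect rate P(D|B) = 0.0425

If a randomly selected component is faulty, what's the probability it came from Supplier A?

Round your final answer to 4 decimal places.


Let A = from Supplier A, D = faulty

Given:
- P(A) = 0.4571, P(B) = 0.5429
- P(D|A) = 0.0339, P(D|B) = 0.0425

Step 1: Find P(D)
P(D) = P(D|A)P(A) + P(D|B)P(B)
     = 0.0339 × 0.4571 + 0.0425 × 0.5429
     = 0.01549569 + 0.02307325
     = 0.03856894

Step 2: Apply Bayes' theorem
P(A|D) = P(D|A)P(A) / P(D)
       = 0.01549569 / 0.03856894
       = 0.4018


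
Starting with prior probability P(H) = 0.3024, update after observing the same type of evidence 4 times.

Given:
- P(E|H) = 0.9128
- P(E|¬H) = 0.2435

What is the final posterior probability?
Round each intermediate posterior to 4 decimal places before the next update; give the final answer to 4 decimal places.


Sequential Bayesian updating:

Initial prior: P(H) = 0.3024

Update 1:
  P(E) = 0.9128 × 0.3024 + 0.2435 × 0.6976 = 0.27603072 + 0.16986560 = 0.44589632
  P(H|E) = 0.27603072 / 0.44589632 = 0.6190

Update 2:
  P(E) = 0.9128 × 0.6190 + 0.2435 × 0.3810 = 0.56502320 + 0.09277350 = 0.65779670
  P(H|E) = 0.56502320 / 0.65779670 = 0.8590

Update 3:
  P(E) = 0.9128 × 0.8590 + 0.2435 × 0.1410 = 0.78409520 + 0.03433350 = 0.81842870
  P(H|E) = 0.78409520 / 0.81842870 = 0.9580

Update 4:
  P(E) = 0.9128 × 0.9580 + 0.2435 × 0.0420 = 0.87446240 + 0.01022700 = 0.88468940
  P(H|E) = 0.87446240 / 0.88468940 = 0.9884

Final posterior: 0.9884


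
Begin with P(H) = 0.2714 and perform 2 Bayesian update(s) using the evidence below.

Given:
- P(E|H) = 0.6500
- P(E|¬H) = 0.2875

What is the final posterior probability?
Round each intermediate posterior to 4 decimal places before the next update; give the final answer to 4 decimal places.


Sequential Bayesian updating:

Initial prior: P(H) = 0.2714

Update 1:
  P(E) = 0.6500 × 0.2714 + 0.2875 × 0.7286 = 0.17641000 + 0.20947250 = 0.38588250
  P(H|E) = 0.17641000 / 0.38588250 = 0.4572

Update 2:
  P(E) = 0.6500 × 0.4572 + 0.2875 × 0.5428 = 0.29718000 + 0.15605500 = 0.45323500
  P(H|E) = 0.29718000 / 0.45323500 = 0.6557

Final posterior: 0.6557


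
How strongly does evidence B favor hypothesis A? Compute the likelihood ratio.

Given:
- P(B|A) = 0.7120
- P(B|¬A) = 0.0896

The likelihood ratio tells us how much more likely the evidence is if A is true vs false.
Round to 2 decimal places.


Likelihood Ratio (LR) = P(B|A) / P(B|¬A)

LR = 0.7120 / 0.0896
   = 7.95

The evidence is 7.95 times more likely if A is true than if A is false.
Since LR > 1, the evidence supports A over ¬A.


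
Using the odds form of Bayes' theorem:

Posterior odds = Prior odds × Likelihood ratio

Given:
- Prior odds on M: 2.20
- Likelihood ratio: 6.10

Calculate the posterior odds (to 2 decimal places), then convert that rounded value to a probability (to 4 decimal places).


Step 1: Calculate posterior odds
Posterior odds = Prior odds × LR
               = 2.20 × 6.10
               = 13.42

Step 2: Convert to probability
P(M|E) = Posterior odds / (1 + Posterior odds)
       = 13.42 / (1 + 13.42)
       = 13.42 / 14.42
       = 0.9307

The evidence increased P(M) from 0.6875 to 0.9307.


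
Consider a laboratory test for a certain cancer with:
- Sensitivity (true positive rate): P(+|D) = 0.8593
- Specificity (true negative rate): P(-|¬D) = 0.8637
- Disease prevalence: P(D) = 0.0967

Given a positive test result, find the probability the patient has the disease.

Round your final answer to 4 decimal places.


Let D = has disease, + = positive test

Given:
- P(D) = 0.0967 (prevalence)
- P(+|D) = 0.8593 (sensitivity)
- P(-|¬D) = 0.8637 (specificity)
- P(+|¬D) = 0.1363 (false positive rate = 1 - specificity)

Step 1: Find P(+)
P(+) = P(+|D)P(D) + P(+|¬D)P(¬D)
     = 0.8593 × 0.0967 + 0.1363 × 0.9033
     = 0.08309431 + 0.12311979
     = 0.20621410

Step 2: Apply Bayes' theorem for P(D|+)
P(D|+) = P(+|D)P(D) / P(+)
       = 0.08309431 / 0.20621410
       = 0.4030


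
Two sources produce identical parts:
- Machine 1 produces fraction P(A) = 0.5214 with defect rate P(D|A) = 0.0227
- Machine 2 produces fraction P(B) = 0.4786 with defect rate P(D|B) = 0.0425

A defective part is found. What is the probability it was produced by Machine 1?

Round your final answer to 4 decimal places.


Let A = from Machine 1, D = defective

Given:
- P(A) = 0.5214, P(B) = 0.4786
- P(D|A) = 0.0227, P(D|B) = 0.0425

Step 1: Find P(D)
P(D) = P(D|A)P(A) + P(D|B)P(B)
     = 0.0227 × 0.5214 + 0.0425 × 0.4786
     = 0.01183578 + 0.02034050
     = 0.03217628

Step 2: Apply Bayes' theorem
P(A|D) = P(D|A)P(A) / P(D)
       = 0.01183578 / 0.03217628
       = 0.3678


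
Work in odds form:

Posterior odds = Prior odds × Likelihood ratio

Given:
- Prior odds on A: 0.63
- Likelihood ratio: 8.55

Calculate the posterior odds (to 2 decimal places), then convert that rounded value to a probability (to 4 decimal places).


Step 1: Calculate posterior odds
Posterior odds = Prior odds × LR
               = 0.63 × 8.55
               = 5.39

Step 2: Convert to probability
P(A|E) = Posterior odds / (1 + Posterior odds)
       = 5.39 / (1 + 5.39)
       = 5.39 / 6.39
       = 0.8435

The evidence increased P(A) from 0.3865 to 0.8435.


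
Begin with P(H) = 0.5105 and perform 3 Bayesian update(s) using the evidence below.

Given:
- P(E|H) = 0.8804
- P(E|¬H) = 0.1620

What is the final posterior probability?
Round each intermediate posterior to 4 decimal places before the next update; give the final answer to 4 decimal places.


Sequential Bayesian updating:

Initial prior: P(H) = 0.5105

Update 1:
  P(E) = 0.8804 × 0.5105 + 0.1620 × 0.4895 = 0.44944420 + 0.07929900 = 0.52874320
  P(H|E) = 0.44944420 / 0.52874320 = 0.8500

Update 2:
  P(E) = 0.8804 × 0.8500 + 0.1620 × 0.1500 = 0.74834000 + 0.02430000 = 0.77264000
  P(H|E) = 0.74834000 / 0.77264000 = 0.9685

Update 3:
  P(E) = 0.8804 × 0.9685 + 0.1620 × 0.0315 = 0.85266740 + 0.00510300 = 0.85777040
  P(H|E) = 0.85266740 / 0.85777040 = 0.9941

Final posterior: 0.9941


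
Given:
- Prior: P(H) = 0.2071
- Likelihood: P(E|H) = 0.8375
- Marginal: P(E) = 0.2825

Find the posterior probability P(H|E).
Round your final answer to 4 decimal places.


Using Bayes' theorem:

P(H|E) = P(E|H) × P(H) / P(E)
       = 0.8375 × 0.2071 / 0.2825
       = 0.17344625 / 0.2825
       = 0.6140

The evidence strengthens our belief in H.
Prior: 0.2071 → Posterior: 0.6140


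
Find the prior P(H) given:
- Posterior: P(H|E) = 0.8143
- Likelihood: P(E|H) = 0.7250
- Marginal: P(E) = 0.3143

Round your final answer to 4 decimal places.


From Bayes' theorem: P(H|E) = P(E|H) × P(H) / P(E)

Rearranging for P(H):
P(H) = P(H|E) × P(E) / P(E|H)
     = 0.8143 × 0.3143 / 0.7250
     = 0.25593449 / 0.7250
     = 0.3530


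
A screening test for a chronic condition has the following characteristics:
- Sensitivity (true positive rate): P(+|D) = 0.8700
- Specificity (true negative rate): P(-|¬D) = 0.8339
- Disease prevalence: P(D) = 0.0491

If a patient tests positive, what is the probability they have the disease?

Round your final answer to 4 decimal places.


Let D = has disease, + = positive test

Given:
- P(D) = 0.0491 (prevalence)
- P(+|D) = 0.8700 (sensitivity)
- P(-|¬D) = 0.8339 (specificity)
- P(+|¬D) = 0.1661 (false positive rate = 1 - specificity)

Step 1: Find P(+)
P(+) = P(+|D)P(D) + P(+|¬D)P(¬D)
     = 0.8700 × 0.0491 + 0.1661 × 0.9509
     = 0.04271700 + 0.15794449
     = 0.20066149

Step 2: Apply Bayes' theorem for P(D|+)
P(D|+) = P(+|D)P(D) / P(+)
       = 0.04271700 / 0.20066149
       = 0.2129


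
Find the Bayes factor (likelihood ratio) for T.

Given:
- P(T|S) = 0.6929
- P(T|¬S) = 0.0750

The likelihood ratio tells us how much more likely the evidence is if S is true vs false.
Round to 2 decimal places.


Likelihood Ratio (LR) = P(T|S) / P(T|¬S)

LR = 0.6929 / 0.0750
   = 9.24

The evidence is 9.24 times more likely if S is true than if S is false.
LR > 1, so observing T raises the odds in favor of S.


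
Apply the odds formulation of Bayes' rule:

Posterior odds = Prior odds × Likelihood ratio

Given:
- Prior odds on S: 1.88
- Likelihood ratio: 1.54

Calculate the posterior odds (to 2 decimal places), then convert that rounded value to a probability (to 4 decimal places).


Step 1: Calculate posterior odds
Posterior odds = Prior odds × LR
               = 1.88 × 1.54
               = 2.90

Step 2: Convert to probability
P(S|E) = Posterior odds / (1 + Posterior odds)
       = 2.90 / (1 + 2.90)
       = 2.90 / 3.90
       = 0.7436

The evidence increased P(S) from 0.6528 to 0.7436.


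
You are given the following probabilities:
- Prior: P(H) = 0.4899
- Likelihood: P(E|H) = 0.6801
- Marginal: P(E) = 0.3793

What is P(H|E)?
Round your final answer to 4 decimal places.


Using Bayes' theorem:

P(H|E) = P(E|H) × P(H) / P(E)
       = 0.6801 × 0.4899 / 0.3793
       = 0.33318099 / 0.3793
       = 0.8784

The evidence strengthens our belief in H.
Prior: 0.4899 → Posterior: 0.8784


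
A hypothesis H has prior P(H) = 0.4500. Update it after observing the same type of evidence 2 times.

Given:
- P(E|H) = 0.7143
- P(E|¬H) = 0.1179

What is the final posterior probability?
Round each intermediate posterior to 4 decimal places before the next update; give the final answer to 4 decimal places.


Sequential Bayesian updating:

Initial prior: P(H) = 0.4500

Update 1:
  P(E) = 0.7143 × 0.4500 + 0.1179 × 0.5500 = 0.32143500 + 0.06484500 = 0.38628000
  P(H|E) = 0.32143500 / 0.38628000 = 0.8321

Update 2:
  P(E) = 0.7143 × 0.8321 + 0.1179 × 0.1679 = 0.59436903 + 0.01979541 = 0.61416444
  P(H|E) = 0.59436903 / 0.61416444 = 0.9678

Final posterior: 0.9678


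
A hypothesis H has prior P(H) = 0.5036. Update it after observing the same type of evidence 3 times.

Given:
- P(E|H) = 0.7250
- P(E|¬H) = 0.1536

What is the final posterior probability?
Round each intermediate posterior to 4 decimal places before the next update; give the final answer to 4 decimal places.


Sequential Bayesian updating:

Initial prior: P(H) = 0.5036

Update 1:
  P(E) = 0.7250 × 0.5036 + 0.1536 × 0.4964 = 0.36511000 + 0.07624704 = 0.44135704
  P(H|E) = 0.36511000 / 0.44135704 = 0.8272

Update 2:
  P(E) = 0.7250 × 0.8272 + 0.1536 × 0.1728 = 0.59972000 + 0.02654208 = 0.62626208
  P(H|E) = 0.59972000 / 0.62626208 = 0.9576

Update 3:
  P(E) = 0.7250 × 0.9576 + 0.1536 × 0.0424 = 0.69426000 + 0.00651264 = 0.70077264
  P(H|E) = 0.69426000 / 0.70077264 = 0.9907

Final posterior: 0.9907


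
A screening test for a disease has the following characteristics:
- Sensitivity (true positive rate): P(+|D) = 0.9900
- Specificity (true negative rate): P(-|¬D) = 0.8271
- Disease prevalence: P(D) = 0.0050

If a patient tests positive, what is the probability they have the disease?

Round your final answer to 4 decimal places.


Let D = has disease, + = positive test

Given:
- P(D) = 0.0050 (prevalence)
- P(+|D) = 0.9900 (sensitivity)
- P(-|¬D) = 0.8271 (specificity)
- P(+|¬D) = 0.1729 (false positive rate = 1 - specificity)

Step 1: Find P(+)
P(+) = P(+|D)P(D) + P(+|¬D)P(¬D)
     = 0.9900 × 0.0050 + 0.1729 × 0.9950
     = 0.00495000 + 0.17203550
     = 0.17698550

Step 2: Apply Bayes' theorem for P(D|+)
P(D|+) = P(+|D)P(D) / P(+)
       = 0.00495000 / 0.17698550
       = 0.0280


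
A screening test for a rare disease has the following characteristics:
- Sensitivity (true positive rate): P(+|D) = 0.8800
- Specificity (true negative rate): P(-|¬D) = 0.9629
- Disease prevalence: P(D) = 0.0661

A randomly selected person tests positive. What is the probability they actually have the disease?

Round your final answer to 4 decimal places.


Let D = has disease, + = positive test

Given:
- P(D) = 0.0661 (prevalence)
- P(+|D) = 0.8800 (sensitivity)
- P(-|¬D) = 0.9629 (specificity)
- P(+|¬D) = 0.0371 (false positive rate = 1 - specificity)

Step 1: Find P(+)
P(+) = P(+|D)P(D) + P(+|¬D)P(¬D)
     = 0.8800 × 0.0661 + 0.0371 × 0.9339
     = 0.05816800 + 0.03464769
     = 0.09281569

Step 2: Apply Bayes' theorem for P(D|+)
P(D|+) = P(+|D)P(D) / P(+)
       = 0.05816800 / 0.09281569
       = 0.6267


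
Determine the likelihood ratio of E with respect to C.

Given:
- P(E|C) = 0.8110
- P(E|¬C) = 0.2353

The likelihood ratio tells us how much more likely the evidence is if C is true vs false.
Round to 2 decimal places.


Likelihood Ratio (LR) = P(E|C) / P(E|¬C)

LR = 0.8110 / 0.2353
   = 3.45

The evidence is 3.45 times more likely if C is true than if C is false.
LR > 1, so observing E raises the odds in favor of C.


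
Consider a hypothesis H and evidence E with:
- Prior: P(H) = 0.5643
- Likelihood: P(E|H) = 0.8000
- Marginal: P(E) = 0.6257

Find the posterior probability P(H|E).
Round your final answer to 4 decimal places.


Using Bayes' theorem:

P(H|E) = P(E|H) × P(H) / P(E)
       = 0.8000 × 0.5643 / 0.6257
       = 0.45144000 / 0.6257
       = 0.7215

The evidence strengthens our belief in H.
Prior: 0.5643 → Posterior: 0.7215


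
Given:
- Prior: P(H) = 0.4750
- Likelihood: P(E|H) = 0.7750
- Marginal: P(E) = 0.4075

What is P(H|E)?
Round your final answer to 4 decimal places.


Using Bayes' theorem:

P(H|E) = P(E|H) × P(H) / P(E)
       = 0.7750 × 0.4750 / 0.4075
       = 0.36812500 / 0.4075
       = 0.9034

The evidence strengthens our belief in H.
Prior: 0.4750 → Posterior: 0.9034


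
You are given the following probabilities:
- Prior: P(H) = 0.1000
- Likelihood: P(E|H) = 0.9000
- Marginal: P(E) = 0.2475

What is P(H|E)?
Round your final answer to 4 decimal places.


Using Bayes' theorem:

P(H|E) = P(E|H) × P(H) / P(E)
       = 0.9000 × 0.1000 / 0.2475
       = 0.09000000 / 0.2475
       = 0.3636

The evidence strengthens our belief in H.
Prior: 0.1000 → Posterior: 0.3636


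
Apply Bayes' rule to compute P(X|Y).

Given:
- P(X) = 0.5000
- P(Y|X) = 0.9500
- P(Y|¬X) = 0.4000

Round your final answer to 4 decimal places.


Bayes' theorem: P(X|Y) = P(Y|X) × P(X) / P(Y)

Step 1: Calculate P(Y) using law of total probability
P(Y) = P(Y|X)P(X) + P(Y|¬X)P(¬X)
     = 0.9500 × 0.5000 + 0.4000 × 0.5000
     = 0.47500000 + 0.20000000
     = 0.67500000

Step 2: Apply Bayes' theorem
P(X|Y) = P(Y|X) × P(X) / P(Y)
       = 0.47500000 / 0.67500000
       = 0.7037


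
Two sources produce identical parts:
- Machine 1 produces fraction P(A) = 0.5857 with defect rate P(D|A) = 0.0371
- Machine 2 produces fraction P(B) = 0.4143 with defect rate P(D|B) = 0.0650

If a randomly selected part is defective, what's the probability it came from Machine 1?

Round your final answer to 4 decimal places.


Let A = from Machine 1, D = defective

Given:
- P(A) = 0.5857, P(B) = 0.4143
- P(D|A) = 0.0371, P(D|B) = 0.0650

Step 1: Find P(D)
P(D) = P(D|A)P(A) + P(D|B)P(B)
     = 0.0371 × 0.5857 + 0.0650 × 0.4143
     = 0.02172947 + 0.02692950
     = 0.04865897

Step 2: Apply Bayes' theorem
P(A|D) = P(D|A)P(A) / P(D)
       = 0.02172947 / 0.04865897
       = 0.4466


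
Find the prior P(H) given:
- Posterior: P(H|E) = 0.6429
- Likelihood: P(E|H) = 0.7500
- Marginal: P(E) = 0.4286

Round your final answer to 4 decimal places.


From Bayes' theorem: P(H|E) = P(E|H) × P(H) / P(E)

Rearranging for P(H):
P(H) = P(H|E) × P(E) / P(E|H)
     = 0.6429 × 0.4286 / 0.7500
     = 0.27554694 / 0.7500
     = 0.3674


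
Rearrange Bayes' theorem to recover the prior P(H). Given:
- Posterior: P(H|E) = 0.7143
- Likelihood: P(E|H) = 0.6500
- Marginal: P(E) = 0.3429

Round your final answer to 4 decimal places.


From Bayes' theorem: P(H|E) = P(E|H) × P(H) / P(E)

Rearranging for P(H):
P(H) = P(H|E) × P(E) / P(E|H)
     = 0.7143 × 0.3429 / 0.6500
     = 0.24493347 / 0.6500
     = 0.3768


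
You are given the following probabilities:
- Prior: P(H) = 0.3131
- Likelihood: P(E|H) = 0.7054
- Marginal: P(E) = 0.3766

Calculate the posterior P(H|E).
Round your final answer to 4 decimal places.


Using Bayes' theorem:

P(H|E) = P(E|H) × P(H) / P(E)
       = 0.7054 × 0.3131 / 0.3766
       = 0.22086074 / 0.3766
       = 0.5865

The evidence strengthens our belief in H.
Prior: 0.3131 → Posterior: 0.5865


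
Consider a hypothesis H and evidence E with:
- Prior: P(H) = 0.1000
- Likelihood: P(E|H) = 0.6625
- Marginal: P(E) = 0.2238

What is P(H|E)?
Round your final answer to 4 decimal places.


Using Bayes' theorem:

P(H|E) = P(E|H) × P(H) / P(E)
       = 0.6625 × 0.1000 / 0.2238
       = 0.06625000 / 0.2238
       = 0.2960

The evidence strengthens our belief in H.
Prior: 0.1000 → Posterior: 0.2960


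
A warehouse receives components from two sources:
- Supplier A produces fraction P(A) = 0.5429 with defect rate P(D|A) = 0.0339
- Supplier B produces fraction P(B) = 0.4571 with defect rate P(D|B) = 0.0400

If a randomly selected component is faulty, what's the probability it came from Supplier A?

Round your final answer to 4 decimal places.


Let A = from Supplier A, D = faulty

Given:
- P(A) = 0.5429, P(B) = 0.4571
- P(D|A) = 0.0339, P(D|B) = 0.0400

Step 1: Find P(D)
P(D) = P(D|A)P(A) + P(D|B)P(B)
     = 0.0339 × 0.5429 + 0.0400 × 0.4571
     = 0.01840431 + 0.01828400
     = 0.03668831

Step 2: Apply Bayes' theorem
P(A|D) = P(D|A)P(A) / P(D)
       = 0.01840431 / 0.03668831
       = 0.5016


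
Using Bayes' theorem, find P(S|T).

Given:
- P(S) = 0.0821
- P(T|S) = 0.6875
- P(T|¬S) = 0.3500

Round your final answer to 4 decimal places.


Bayes' theorem: P(S|T) = P(T|S) × P(S) / P(T)

Step 1: Calculate P(T) using law of total probability
P(T) = P(T|S)P(S) + P(T|¬S)P(¬S)
     = 0.6875 × 0.0821 + 0.3500 × 0.9179
     = 0.05644375 + 0.32126500
     = 0.37770875

Step 2: Apply Bayes' theorem
P(S|T) = P(T|S) × P(S) / P(T)
       = 0.05644375 / 0.37770875
       = 0.1494


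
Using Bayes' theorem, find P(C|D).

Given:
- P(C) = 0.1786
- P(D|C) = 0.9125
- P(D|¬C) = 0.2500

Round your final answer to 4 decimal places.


Bayes' theorem: P(C|D) = P(D|C) × P(C) / P(D)

Step 1: Calculate P(D) using law of total probability
P(D) = P(D|C)P(C) + P(D|¬C)P(¬C)
     = 0.9125 × 0.1786 + 0.2500 × 0.8214
     = 0.16297250 + 0.20535000
     = 0.36832250

Step 2: Apply Bayes' theorem
P(C|D) = P(D|C) × P(C) / P(D)
       = 0.16297250 / 0.36832250
       = 0.4425


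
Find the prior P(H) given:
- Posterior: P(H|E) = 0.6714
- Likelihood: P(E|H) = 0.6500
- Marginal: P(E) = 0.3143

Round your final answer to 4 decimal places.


From Bayes' theorem: P(H|E) = P(E|H) × P(H) / P(E)

Rearranging for P(H):
P(H) = P(H|E) × P(E) / P(E|H)
     = 0.6714 × 0.3143 / 0.6500
     = 0.21102102 / 0.6500
     = 0.3246


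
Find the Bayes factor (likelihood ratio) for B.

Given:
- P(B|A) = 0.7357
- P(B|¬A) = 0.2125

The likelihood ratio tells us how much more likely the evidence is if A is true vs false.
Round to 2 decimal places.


Likelihood Ratio (LR) = P(B|A) / P(B|¬A)

LR = 0.7357 / 0.2125
   = 3.46

The evidence is 3.46 times more likely if A is true than if A is false.
LR > 1, so observing B raises the odds in favor of A.


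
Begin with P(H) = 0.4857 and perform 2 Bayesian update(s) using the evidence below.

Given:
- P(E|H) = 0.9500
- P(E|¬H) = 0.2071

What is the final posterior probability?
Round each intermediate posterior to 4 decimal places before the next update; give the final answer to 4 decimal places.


Sequential Bayesian updating:

Initial prior: P(H) = 0.4857

Update 1:
  P(E) = 0.9500 × 0.4857 + 0.2071 × 0.5143 = 0.46141500 + 0.10651153 = 0.56792653
  P(H|E) = 0.46141500 / 0.56792653 = 0.8125

Update 2:
  P(E) = 0.9500 × 0.8125 + 0.2071 × 0.1875 = 0.77187500 + 0.03883125 = 0.81070625
  P(H|E) = 0.77187500 / 0.81070625 = 0.9521

Final posterior: 0.9521


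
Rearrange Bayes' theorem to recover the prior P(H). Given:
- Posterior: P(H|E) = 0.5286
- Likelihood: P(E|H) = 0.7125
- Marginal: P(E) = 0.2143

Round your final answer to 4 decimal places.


From Bayes' theorem: P(H|E) = P(E|H) × P(H) / P(E)

Rearranging for P(H):
P(H) = P(H|E) × P(E) / P(E|H)
     = 0.5286 × 0.2143 / 0.7125
     = 0.11327898 / 0.7125
     = 0.1590


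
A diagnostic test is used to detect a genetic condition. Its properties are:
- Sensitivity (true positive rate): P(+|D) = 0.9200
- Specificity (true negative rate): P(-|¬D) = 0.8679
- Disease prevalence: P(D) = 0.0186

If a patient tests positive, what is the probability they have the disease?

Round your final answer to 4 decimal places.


Let D = has disease, + = positive test

Given:
- P(D) = 0.0186 (prevalence)
- P(+|D) = 0.9200 (sensitivity)
- P(-|¬D) = 0.8679 (specificity)
- P(+|¬D) = 0.1321 (false positive rate = 1 - specificity)

Step 1: Find P(+)
P(+) = P(+|D)P(D) + P(+|¬D)P(¬D)
     = 0.9200 × 0.0186 + 0.1321 × 0.9814
     = 0.01711200 + 0.12964294
     = 0.14675494

Step 2: Apply Bayes' theorem for P(D|+)
P(D|+) = P(+|D)P(D) / P(+)
       = 0.01711200 / 0.14675494
       = 0.1166


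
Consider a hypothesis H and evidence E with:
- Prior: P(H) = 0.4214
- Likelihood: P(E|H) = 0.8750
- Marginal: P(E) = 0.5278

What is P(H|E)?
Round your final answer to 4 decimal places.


Using Bayes' theorem:

P(H|E) = P(E|H) × P(H) / P(E)
       = 0.8750 × 0.4214 / 0.5278
       = 0.36872500 / 0.5278
       = 0.6986

The evidence strengthens our belief in H.
Prior: 0.4214 → Posterior: 0.6986


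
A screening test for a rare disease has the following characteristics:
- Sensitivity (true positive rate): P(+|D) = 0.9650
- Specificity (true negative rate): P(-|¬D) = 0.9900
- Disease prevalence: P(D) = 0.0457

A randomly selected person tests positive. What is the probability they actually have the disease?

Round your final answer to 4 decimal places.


Let D = has disease, + = positive test

Given:
- P(D) = 0.0457 (prevalence)
- P(+|D) = 0.9650 (sensitivity)
- P(-|¬D) = 0.9900 (specificity)
- P(+|¬D) = 0.0100 (false positive rate = 1 - specificity)

Step 1: Find P(+)
P(+) = P(+|D)P(D) + P(+|¬D)P(¬D)
     = 0.9650 × 0.0457 + 0.0100 × 0.9543
     = 0.04410050 + 0.00954300
     = 0.05364350

Step 2: Apply Bayes' theorem for P(D|+)
P(D|+) = P(+|D)P(D) / P(+)
       = 0.04410050 / 0.05364350
       = 0.8221


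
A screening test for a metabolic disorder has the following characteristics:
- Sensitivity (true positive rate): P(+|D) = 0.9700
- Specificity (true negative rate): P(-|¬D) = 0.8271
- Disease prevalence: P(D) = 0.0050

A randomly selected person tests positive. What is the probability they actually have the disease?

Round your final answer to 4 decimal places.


Let D = has disease, + = positive test

Given:
- P(D) = 0.0050 (prevalence)
- P(+|D) = 0.9700 (sensitivity)
- P(-|¬D) = 0.8271 (specificity)
- P(+|¬D) = 0.1729 (false positive rate = 1 - specificity)

Step 1: Find P(+)
P(+) = P(+|D)P(D) + P(+|¬D)P(¬D)
     = 0.9700 × 0.0050 + 0.1729 × 0.9950
     = 0.00485000 + 0.17203550
     = 0.17688550

Step 2: Apply Bayes' theorem for P(D|+)
P(D|+) = P(+|D)P(D) / P(+)
       = 0.00485000 / 0.17688550
       = 0.0274


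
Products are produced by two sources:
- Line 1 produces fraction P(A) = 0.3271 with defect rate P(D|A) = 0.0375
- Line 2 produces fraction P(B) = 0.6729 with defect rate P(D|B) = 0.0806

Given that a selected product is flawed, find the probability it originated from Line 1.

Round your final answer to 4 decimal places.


Let A = from Line 1, D = flawed

Given:
- P(A) = 0.3271, P(B) = 0.6729
- P(D|A) = 0.0375, P(D|B) = 0.0806

Step 1: Find P(D)
P(D) = P(D|A)P(A) + P(D|B)P(B)
     = 0.0375 × 0.3271 + 0.0806 × 0.6729
     = 0.01226625 + 0.05423574
     = 0.06650199

Step 2: Apply Bayes' theorem
P(A|D) = P(D|A)P(A) / P(D)
       = 0.01226625 / 0.06650199
       = 0.1844


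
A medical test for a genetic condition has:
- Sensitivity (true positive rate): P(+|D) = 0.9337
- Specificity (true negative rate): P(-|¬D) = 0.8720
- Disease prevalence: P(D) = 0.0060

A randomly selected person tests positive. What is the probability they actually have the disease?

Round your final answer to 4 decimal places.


Let D = has disease, + = positive test

Given:
- P(D) = 0.0060 (prevalence)
- P(+|D) = 0.9337 (sensitivity)
- P(-|¬D) = 0.8720 (specificity)
- P(+|¬D) = 0.1280 (false positive rate = 1 - specificity)

Step 1: Find P(+)
P(+) = P(+|D)P(D) + P(+|¬D)P(¬D)
     = 0.9337 × 0.0060 + 0.1280 × 0.9940
     = 0.00560220 + 0.12723200
     = 0.13283420

Step 2: Apply Bayes' theorem for P(D|+)
P(D|+) = P(+|D)P(D) / P(+)
       = 0.00560220 / 0.13283420
       = 0.0422


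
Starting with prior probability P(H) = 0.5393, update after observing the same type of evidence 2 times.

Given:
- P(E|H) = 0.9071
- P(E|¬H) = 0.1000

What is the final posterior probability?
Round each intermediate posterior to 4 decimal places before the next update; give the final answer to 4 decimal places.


Sequential Bayesian updating:

Initial prior: P(H) = 0.5393

Update 1:
  P(E) = 0.9071 × 0.5393 + 0.1000 × 0.4607 = 0.48919903 + 0.04607000 = 0.53526903
  P(H|E) = 0.48919903 / 0.53526903 = 0.9139

Update 2:
  P(E) = 0.9071 × 0.9139 + 0.1000 × 0.0861 = 0.82899869 + 0.00861000 = 0.83760869
  P(H|E) = 0.82899869 / 0.83760869 = 0.9897

Final posterior: 0.9897


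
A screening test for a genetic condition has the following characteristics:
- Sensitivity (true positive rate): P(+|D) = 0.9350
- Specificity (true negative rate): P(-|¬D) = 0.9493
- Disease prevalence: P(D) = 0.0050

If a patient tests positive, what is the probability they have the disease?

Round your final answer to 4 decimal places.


Let D = has disease, + = positive test

Given:
- P(D) = 0.0050 (prevalence)
- P(+|D) = 0.9350 (sensitivity)
- P(-|¬D) = 0.9493 (specificity)
- P(+|¬D) = 0.0507 (false positive rate = 1 - specificity)

Step 1: Find P(+)
P(+) = P(+|D)P(D) + P(+|¬D)P(¬D)
     = 0.9350 × 0.0050 + 0.0507 × 0.9950
     = 0.00467500 + 0.05044650
     = 0.05512150

Step 2: Apply Bayes' theorem for P(D|+)
P(D|+) = P(+|D)P(D) / P(+)
       = 0.00467500 / 0.05512150
       = 0.0848


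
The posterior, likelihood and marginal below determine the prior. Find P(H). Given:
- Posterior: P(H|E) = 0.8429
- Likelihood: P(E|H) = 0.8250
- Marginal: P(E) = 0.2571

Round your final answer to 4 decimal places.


From Bayes' theorem: P(H|E) = P(E|H) × P(H) / P(E)

Rearranging for P(H):
P(H) = P(H|E) × P(E) / P(E|H)
     = 0.8429 × 0.2571 / 0.8250
     = 0.21670959 / 0.8250
     = 0.2627


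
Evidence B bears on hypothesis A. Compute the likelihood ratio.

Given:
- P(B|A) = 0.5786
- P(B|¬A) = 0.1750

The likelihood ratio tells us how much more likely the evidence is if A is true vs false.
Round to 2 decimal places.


Likelihood Ratio (LR) = P(B|A) / P(B|¬A)

LR = 0.5786 / 0.1750
   = 3.31

The evidence is 3.31 times more likely if A is true than if A is false.
Because LR exceeds 1, B is evidence for A.


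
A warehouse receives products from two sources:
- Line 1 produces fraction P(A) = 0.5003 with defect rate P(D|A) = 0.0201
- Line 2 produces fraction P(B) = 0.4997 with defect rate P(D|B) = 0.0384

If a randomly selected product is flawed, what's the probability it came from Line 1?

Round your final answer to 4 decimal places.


Let A = from Line 1, D = flawed

Given:
- P(A) = 0.5003, P(B) = 0.4997
- P(D|A) = 0.0201, P(D|B) = 0.0384

Step 1: Find P(D)
P(D) = P(D|A)P(A) + P(D|B)P(B)
     = 0.0201 × 0.5003 + 0.0384 × 0.4997
     = 0.01005603 + 0.01918848
     = 0.02924451

Step 2: Apply Bayes' theorem
P(A|D) = P(D|A)P(A) / P(D)
       = 0.01005603 / 0.02924451
       = 0.3439


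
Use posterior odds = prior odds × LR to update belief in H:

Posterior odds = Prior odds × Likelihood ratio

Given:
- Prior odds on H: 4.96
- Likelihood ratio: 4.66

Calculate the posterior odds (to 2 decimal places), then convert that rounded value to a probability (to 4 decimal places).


Step 1: Calculate posterior odds
Posterior odds = Prior odds × LR
               = 4.96 × 4.66
               = 23.11

Step 2: Convert to probability
P(H|E) = Posterior odds / (1 + Posterior odds)
       = 23.11 / (1 + 23.11)
       = 23.11 / 24.11
       = 0.9585

The evidence increased P(H) from 0.8322 to 0.9585.


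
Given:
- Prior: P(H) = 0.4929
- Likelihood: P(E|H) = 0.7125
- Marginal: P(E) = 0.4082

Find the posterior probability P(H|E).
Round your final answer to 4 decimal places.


Using Bayes' theorem:

P(H|E) = P(E|H) × P(H) / P(E)
       = 0.7125 × 0.4929 / 0.4082
       = 0.35119125 / 0.4082
       = 0.8603

The evidence strengthens our belief in H.
Prior: 0.4929 → Posterior: 0.8603


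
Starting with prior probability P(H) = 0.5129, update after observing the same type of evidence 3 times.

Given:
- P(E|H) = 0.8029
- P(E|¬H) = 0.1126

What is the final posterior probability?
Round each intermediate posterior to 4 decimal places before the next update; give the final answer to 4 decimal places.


Sequential Bayesian updating:

Initial prior: P(H) = 0.5129

Update 1:
  P(E) = 0.8029 × 0.5129 + 0.1126 × 0.4871 = 0.41180741 + 0.05484746 = 0.46665487
  P(H|E) = 0.41180741 / 0.46665487 = 0.8825

Update 2:
  P(E) = 0.8029 × 0.8825 + 0.1126 × 0.1175 = 0.70855925 + 0.01323050 = 0.72178975
  P(H|E) = 0.70855925 / 0.72178975 = 0.9817

Update 3:
  P(E) = 0.8029 × 0.9817 + 0.1126 × 0.0183 = 0.78820693 + 0.00206058 = 0.79026751
  P(H|E) = 0.78820693 / 0.79026751 = 0.9974

Final posterior: 0.9974


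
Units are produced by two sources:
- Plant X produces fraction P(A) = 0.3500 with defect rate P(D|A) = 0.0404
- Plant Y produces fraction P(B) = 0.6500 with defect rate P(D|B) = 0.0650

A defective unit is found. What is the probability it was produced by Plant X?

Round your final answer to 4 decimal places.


Let A = from Plant X, D = defective

Given:
- P(A) = 0.3500, P(B) = 0.6500
- P(D|A) = 0.0404, P(D|B) = 0.0650

Step 1: Find P(D)
P(D) = P(D|A)P(A) + P(D|B)P(B)
     = 0.0404 × 0.3500 + 0.0650 × 0.6500
     = 0.01414000 + 0.04225000
     = 0.05639000

Step 2: Apply Bayes' theorem
P(A|D) = P(D|A)P(A) / P(D)
       = 0.01414000 / 0.05639000
       = 0.2508


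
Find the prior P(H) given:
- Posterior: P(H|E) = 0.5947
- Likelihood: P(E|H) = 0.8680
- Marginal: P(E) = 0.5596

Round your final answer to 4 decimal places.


From Bayes' theorem: P(H|E) = P(E|H) × P(H) / P(E)

Rearranging for P(H):
P(H) = P(H|E) × P(E) / P(E|H)
     = 0.5947 × 0.5596 / 0.8680
     = 0.33279412 / 0.8680
     = 0.3834


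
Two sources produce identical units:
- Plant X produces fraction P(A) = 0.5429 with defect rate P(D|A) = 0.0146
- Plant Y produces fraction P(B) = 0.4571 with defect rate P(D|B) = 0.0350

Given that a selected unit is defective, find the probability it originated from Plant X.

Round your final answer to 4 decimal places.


Let A = from Plant X, D = defective

Given:
- P(A) = 0.5429, P(B) = 0.4571
- P(D|A) = 0.0146, P(D|B) = 0.0350

Step 1: Find P(D)
P(D) = P(D|A)P(A) + P(D|B)P(B)
     = 0.0146 × 0.5429 + 0.0350 × 0.4571
     = 0.00792634 + 0.01599850
     = 0.02392484

Step 2: Apply Bayes' theorem
P(A|D) = P(D|A)P(A) / P(D)
       = 0.00792634 / 0.02392484
       = 0.3313


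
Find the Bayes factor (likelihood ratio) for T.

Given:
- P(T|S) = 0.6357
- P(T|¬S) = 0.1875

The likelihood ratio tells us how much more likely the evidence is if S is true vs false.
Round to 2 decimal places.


Likelihood Ratio (LR) = P(T|S) / P(T|¬S)

LR = 0.6357 / 0.1875
   = 3.39

The evidence is 3.39 times more likely if S is true than if S is false.
LR > 1, so observing T raises the odds in favor of S.


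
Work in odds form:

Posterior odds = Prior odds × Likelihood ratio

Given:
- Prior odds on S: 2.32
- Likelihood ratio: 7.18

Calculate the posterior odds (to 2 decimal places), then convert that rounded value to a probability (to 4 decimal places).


Step 1: Calculate posterior odds
Posterior odds = Prior odds × LR
               = 2.32 × 7.18
               = 16.66

Step 2: Convert to probability
P(S|E) = Posterior odds / (1 + Posterior odds)
       = 16.66 / (1 + 16.66)
       = 16.66 / 17.66
       = 0.9434

The evidence increased P(S) from 0.6988 to 0.9434.


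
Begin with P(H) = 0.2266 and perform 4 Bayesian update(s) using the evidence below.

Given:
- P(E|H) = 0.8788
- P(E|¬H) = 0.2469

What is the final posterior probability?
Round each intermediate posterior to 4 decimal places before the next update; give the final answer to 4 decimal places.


Sequential Bayesian updating:

Initial prior: P(H) = 0.2266

Update 1:
  P(E) = 0.8788 × 0.2266 + 0.2469 × 0.7734 = 0.19913608 + 0.19095246 = 0.39008854
  P(H|E) = 0.19913608 / 0.39008854 = 0.5105

Update 2:
  P(E) = 0.8788 × 0.5105 + 0.2469 × 0.4895 = 0.44862740 + 0.12085755 = 0.56948495
  P(H|E) = 0.44862740 / 0.56948495 = 0.7878

Update 3:
  P(E) = 0.8788 × 0.7878 + 0.2469 × 0.2122 = 0.69231864 + 0.05239218 = 0.74471082
  P(H|E) = 0.69231864 / 0.74471082 = 0.9296

Update 4:
  P(E) = 0.8788 × 0.9296 + 0.2469 × 0.0704 = 0.81693248 + 0.01738176 = 0.83431424
  P(H|E) = 0.81693248 / 0.83431424 = 0.9792

Final posterior: 0.9792
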